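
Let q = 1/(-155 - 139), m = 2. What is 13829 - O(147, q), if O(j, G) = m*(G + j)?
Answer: 1989646/147 ≈ 13535.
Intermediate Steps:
q = -1/294 (q = 1/(-294) = -1/294 ≈ -0.0034014)
O(j, G) = 2*G + 2*j (O(j, G) = 2*(G + j) = 2*G + 2*j)
13829 - O(147, q) = 13829 - (2*(-1/294) + 2*147) = 13829 - (-1/147 + 294) = 13829 - 1*43217/147 = 13829 - 43217/147 = 1989646/147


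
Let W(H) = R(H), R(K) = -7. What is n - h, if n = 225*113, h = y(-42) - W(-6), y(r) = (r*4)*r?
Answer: 18362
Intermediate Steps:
W(H) = -7
y(r) = 4*r**2 (y(r) = (4*r)*r = 4*r**2)
h = 7063 (h = 4*(-42)**2 - 1*(-7) = 4*1764 + 7 = 7056 + 7 = 7063)
n = 25425
n - h = 25425 - 1*7063 = 25425 - 7063 = 18362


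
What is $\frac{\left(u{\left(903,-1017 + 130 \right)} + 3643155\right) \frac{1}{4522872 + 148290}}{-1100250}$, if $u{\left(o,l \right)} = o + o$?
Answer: $- \frac{1214987}{1713148663500} \approx -7.0921 \cdot 10^{-7}$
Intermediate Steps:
$u{\left(o,l \right)} = 2 o$
$\frac{\left(u{\left(903,-1017 + 130 \right)} + 3643155\right) \frac{1}{4522872 + 148290}}{-1100250} = \frac{\left(2 \cdot 903 + 3643155\right) \frac{1}{4522872 + 148290}}{-1100250} = \frac{1806 + 3643155}{4671162} \left(- \frac{1}{1100250}\right) = 3644961 \cdot \frac{1}{4671162} \left(- \frac{1}{1100250}\right) = \frac{1214987}{1557054} \left(- \frac{1}{1100250}\right) = - \frac{1214987}{1713148663500}$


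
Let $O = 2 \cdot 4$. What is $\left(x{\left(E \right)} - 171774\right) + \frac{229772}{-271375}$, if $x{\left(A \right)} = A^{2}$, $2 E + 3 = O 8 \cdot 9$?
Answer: $- \frac{97361313713}{1085500} \approx -89693.0$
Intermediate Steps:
$O = 8$
$E = \frac{573}{2}$ ($E = - \frac{3}{2} + \frac{8 \cdot 8 \cdot 9}{2} = - \frac{3}{2} + \frac{64 \cdot 9}{2} = - \frac{3}{2} + \frac{1}{2} \cdot 576 = - \frac{3}{2} + 288 = \frac{573}{2} \approx 286.5$)
$\left(x{\left(E \right)} - 171774\right) + \frac{229772}{-271375} = \left(\left(\frac{573}{2}\right)^{2} - 171774\right) + \frac{229772}{-271375} = \left(\frac{328329}{4} - 171774\right) + 229772 \left(- \frac{1}{271375}\right) = - \frac{358767}{4} - \frac{229772}{271375} = - \frac{97361313713}{1085500}$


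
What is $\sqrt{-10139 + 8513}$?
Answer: $i \sqrt{1626} \approx 40.324 i$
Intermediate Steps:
$\sqrt{-10139 + 8513} = \sqrt{-1626} = i \sqrt{1626}$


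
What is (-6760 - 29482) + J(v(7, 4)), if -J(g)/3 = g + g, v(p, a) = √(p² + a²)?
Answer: -36242 - 6*√65 ≈ -36290.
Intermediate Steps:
v(p, a) = √(a² + p²)
J(g) = -6*g (J(g) = -3*(g + g) = -6*g)
(-6760 - 29482) + J(v(7, 4)) = (-6760 - 29482) - 6*√(4² + 7²) = -36242 - 6*√(16 + 49) = -36242 - 6*√65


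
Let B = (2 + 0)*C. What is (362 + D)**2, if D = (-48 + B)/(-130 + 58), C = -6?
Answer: 4739329/36 ≈ 1.3165e+5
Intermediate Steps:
B = -12 (B = (2 + 0)*(-6) = 2*(-6) = -12)
D = 5/6 (D = (-48 - 12)/(-130 + 58) = -60/(-72) = -60*(-1/72) = 5/6 ≈ 0.83333)
(362 + D)**2 = (362 + 5/6)**2 = (2177/6)**2 = 4739329/36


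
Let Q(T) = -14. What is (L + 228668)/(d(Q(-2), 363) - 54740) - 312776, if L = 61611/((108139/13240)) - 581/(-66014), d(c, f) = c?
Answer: -122256979269824268031/390871719795284 ≈ -3.1278e+5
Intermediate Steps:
L = 53849639283719/7138687946 (L = 61611/((108139*(1/13240))) - 581*(-1/66014) = 61611/(108139/13240) + 581/66014 = 61611*(13240/108139) + 581/66014 = 815729640/108139 + 581/66014 = 53849639283719/7138687946 ≈ 7543.4)
(L + 228668)/(d(Q(-2), 363) - 54740) - 312776 = (53849639283719/7138687946 + 228668)/(-14 - 54740) - 312776 = (1686239134519647/7138687946)/(-54754) - 312776 = (1686239134519647/7138687946)*(-1/54754) - 312776 = -1686239134519647/390871719795284 - 312776 = -122256979269824268031/390871719795284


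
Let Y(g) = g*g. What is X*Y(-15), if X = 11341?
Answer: 2551725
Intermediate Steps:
Y(g) = g**2
X*Y(-15) = 11341*(-15)**2 = 11341*225 = 2551725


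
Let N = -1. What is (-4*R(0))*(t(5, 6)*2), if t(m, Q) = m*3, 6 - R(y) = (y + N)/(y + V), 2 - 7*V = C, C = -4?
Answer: -860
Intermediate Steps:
V = 6/7 (V = 2/7 - ⅐*(-4) = 2/7 + 4/7 = 6/7 ≈ 0.85714)
R(y) = 6 - (-1 + y)/(6/7 + y) (R(y) = 6 - (y - 1)/(y + 6/7) = 6 - (-1 + y)/(6/7 + y))
t(m, Q) = 3*m
(-4*R(0))*(t(5, 6)*2) = (-4*(43 + 35*0)/(6 + 7*0))*((3*5)*2) = (-4*(43 + 0)/(6 + 0))*(15*2) = -4*43/6*30 = -86/3*30 = -860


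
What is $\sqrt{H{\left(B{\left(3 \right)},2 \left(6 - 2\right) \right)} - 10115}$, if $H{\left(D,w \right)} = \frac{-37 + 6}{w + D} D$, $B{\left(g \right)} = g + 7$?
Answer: $\frac{i \sqrt{91190}}{3} \approx 100.66 i$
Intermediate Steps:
$B{\left(g \right)} = 7 + g$
$H{\left(D,w \right)} = - \frac{31 D}{D + w}$ ($H{\left(D,w \right)} = - \frac{31}{D + w} D = - \frac{31 D}{D + w}$)
$\sqrt{H{\left(B{\left(3 \right)},2 \left(6 - 2\right) \right)} - 10115} = \sqrt{- \frac{31 \left(7 + 3\right)}{\left(7 + 3\right) + 2 \left(6 - 2\right)} - 10115} = \sqrt{\left(-31\right) 10 \frac{1}{10 + 2 \cdot 4} - 10115} = \sqrt{\left(-31\right) 10 \frac{1}{10 + 8} - 10115} = \sqrt{\left(-31\right) 10 \cdot \frac{1}{18} - 10115} = \sqrt{- \frac{155}{9} - 10115} = \sqrt{- \frac{91190}{9}} = \frac{i \sqrt{91190}}{3}$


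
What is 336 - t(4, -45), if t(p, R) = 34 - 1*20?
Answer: 322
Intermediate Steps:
t(p, R) = 14 (t(p, R) = 34 - 20 = 14)
336 - t(4, -45) = 336 - 1*14 = 336 - 14 = 322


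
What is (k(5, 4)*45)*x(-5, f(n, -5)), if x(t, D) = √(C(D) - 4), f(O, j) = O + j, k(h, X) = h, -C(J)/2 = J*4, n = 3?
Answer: 450*√3 ≈ 779.42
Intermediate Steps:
C(J) = -8*J (C(J) = -2*J*4 = -8*J)
x(t, D) = √(-4 - 8*D) (x(t, D) = √(-8*D - 4) = √(-4 - 8*D))
(k(5, 4)*45)*x(-5, f(n, -5)) = (5*45)*(2*√(-1 - 2*(3 - 5))) = 225*(2*√(-1 - 2*(-2))) = 225*(2*√(-1 + 4)) = 225*(2*√3) = 450*√3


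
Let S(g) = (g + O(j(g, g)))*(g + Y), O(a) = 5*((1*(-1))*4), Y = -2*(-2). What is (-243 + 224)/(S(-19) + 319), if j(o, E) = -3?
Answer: -19/904 ≈ -0.021018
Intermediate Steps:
Y = 4
O(a) = -20 (O(a) = 5*(-1*4) = 5*(-4) = -20)
S(g) = (-20 + g)*(4 + g) (S(g) = (g - 20)*(g + 4) = (-20 + g)*(4 + g))
(-243 + 224)/(S(-19) + 319) = (-243 + 224)/((-80 + (-19)² - 16*(-19)) + 319) = -19/((-80 + 361 + 304) + 319) = -19/(585 + 319) = -19/904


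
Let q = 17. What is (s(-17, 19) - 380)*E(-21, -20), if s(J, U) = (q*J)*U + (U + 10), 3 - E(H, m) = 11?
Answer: 46736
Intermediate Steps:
E(H, m) = -8 (E(H, m) = 3 - 1*11 = 3 - 11 = -8)
s(J, U) = 10 + U + 17*J*U (s(J, U) = (17*J)*U + (U + 10) = 17*J*U + (10 + U) = 10 + U + 17*J*U)
(s(-17, 19) - 380)*E(-21, -20) = ((10 + 19 + 17*(-17)*19) - 380)*(-8) = ((10 + 19 - 5491) - 380)*(-8) = (-5462 - 380)*(-8) = -5842*(-8) = 46736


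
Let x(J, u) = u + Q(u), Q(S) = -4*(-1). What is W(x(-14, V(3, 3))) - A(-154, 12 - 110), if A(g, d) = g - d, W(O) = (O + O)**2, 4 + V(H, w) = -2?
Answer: 72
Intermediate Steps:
Q(S) = 4
V(H, w) = -6 (V(H, w) = -4 - 2 = -6)
x(J, u) = 4 + u (x(J, u) = u + 4 = 4 + u)
W(O) = 4*O**2 (W(O) = (2*O)**2 = 4*O**2)
W(x(-14, V(3, 3))) - A(-154, 12 - 110) = 4*(4 - 6)**2 - (-154 - (12 - 110)) = 4*(-2)**2 - (-154 - 1*(-98)) = 4*4 - (-154 + 98) = 16 - 1*(-56) = 16 + 56 = 72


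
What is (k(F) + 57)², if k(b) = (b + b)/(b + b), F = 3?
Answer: 3364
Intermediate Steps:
k(b) = 1 (k(b) = (2*b)/((2*b)) = (2*b)*(1/(2*b)) = 1)
(k(F) + 57)² = (1 + 57)² = 58² = 3364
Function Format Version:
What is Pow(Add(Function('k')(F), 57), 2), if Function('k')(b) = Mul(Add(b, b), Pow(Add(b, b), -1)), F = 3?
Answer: 3364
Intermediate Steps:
Function('k')(b) = 1 (Function('k')(b) = Mul(Mul(2, b), Pow(Mul(2, b), -1)) = Mul(Mul(2, b), Mul(Rational(1, 2), Pow(b, -1))) = 1)
Pow(Add(Function('k')(F), 57), 2) = Pow(Add(1, 57), 2) = Pow(58, 2) = 3364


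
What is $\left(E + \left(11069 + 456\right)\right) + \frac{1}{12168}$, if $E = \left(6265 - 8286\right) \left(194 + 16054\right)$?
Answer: $- \frac{399422910743}{12168} \approx -3.2826 \cdot 10^{7}$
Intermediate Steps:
$E = -32837208$ ($E = \left(-2021\right) 16248 = -32837208$)
$\left(E + \left(11069 + 456\right)\right) + \frac{1}{12168} = \left(-32837208 + \left(11069 + 456\right)\right) + \frac{1}{12168} = \left(-32837208 + 11525\right) + \frac{1}{12168} = -32825683 + \frac{1}{12168} = - \frac{399422910743}{12168}$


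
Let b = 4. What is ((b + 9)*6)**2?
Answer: 6084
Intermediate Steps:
((b + 9)*6)**2 = ((4 + 9)*6)**2 = (13*6)**2 = 78**2 = 6084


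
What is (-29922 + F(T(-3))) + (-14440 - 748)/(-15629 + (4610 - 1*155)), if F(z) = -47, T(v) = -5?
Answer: -167429209/5587 ≈ -29968.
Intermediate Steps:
(-29922 + F(T(-3))) + (-14440 - 748)/(-15629 + (4610 - 1*155)) = (-29922 - 47) + (-14440 - 748)/(-15629 + (4610 - 1*155)) = -29969 - 15188/(-15629 + (4610 - 155)) = -29969 - 15188/(-15629 + 4455) = -29969 - 15188/(-11174) = -29969 - 15188*(-1/11174) = -29969 + 7594/5587 = -167429209/5587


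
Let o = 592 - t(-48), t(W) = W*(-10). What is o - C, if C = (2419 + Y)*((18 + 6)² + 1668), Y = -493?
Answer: -4321832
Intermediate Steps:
t(W) = -10*W
o = 112 (o = 592 - (-10)*(-48) = 592 - 1*480 = 592 - 480 = 112)
C = 4321944 (C = (2419 - 493)*((18 + 6)² + 1668) = 1926*(24² + 1668) = 1926*(576 + 1668) = 1926*2244 = 4321944)
o - C = 112 - 1*4321944 = 112 - 4321944 = -4321832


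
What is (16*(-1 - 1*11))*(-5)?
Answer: 960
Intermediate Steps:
(16*(-1 - 1*11))*(-5) = (16*(-1 - 11))*(-5) = (16*(-12))*(-5) = -192*(-5) = 960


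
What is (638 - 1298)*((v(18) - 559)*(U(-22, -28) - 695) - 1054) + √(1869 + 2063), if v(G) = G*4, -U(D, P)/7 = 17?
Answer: -260940240 + 2*√983 ≈ -2.6094e+8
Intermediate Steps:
U(D, P) = -119 (U(D, P) = -7*17 = -119)
v(G) = 4*G
(638 - 1298)*((v(18) - 559)*(U(-22, -28) - 695) - 1054) + √(1869 + 2063) = (638 - 1298)*((4*18 - 559)*(-119 - 695) - 1054) + √(1869 + 2063) = -660*((72 - 559)*(-814) - 1054) + √3932 = -660*(-487*(-814) - 1054) + 2*√983 = -660*(396418 - 1054) + 2*√983 = -660*395364 + 2*√983 = -260940240 + 2*√983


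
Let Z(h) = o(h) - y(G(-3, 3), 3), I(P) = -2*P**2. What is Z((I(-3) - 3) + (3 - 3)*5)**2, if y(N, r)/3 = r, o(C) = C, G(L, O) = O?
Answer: 900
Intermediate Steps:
y(N, r) = 3*r
Z(h) = -9 + h (Z(h) = h - 3*3 = h - 1*9 = h - 9 = -9 + h)
Z((I(-3) - 3) + (3 - 3)*5)**2 = (-9 + ((-2*(-3)**2 - 3) + (3 - 3)*5))**2 = (-9 + ((-2*9 - 3) + 0*5))**2 = (-9 + ((-18 - 3) + 0))**2 = (-9 + (-21 + 0))**2 = (-9 - 21)**2 = (-30)**2 = 900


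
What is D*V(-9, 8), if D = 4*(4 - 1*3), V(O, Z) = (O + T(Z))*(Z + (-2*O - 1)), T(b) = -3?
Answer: -1200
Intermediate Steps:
V(O, Z) = (-3 + O)*(-1 + Z - 2*O) (V(O, Z) = (O - 3)*(Z + (-2*O - 1)) = (-3 + O)*(Z + (-1 - 2*O)) = (-3 + O)*(-1 + Z - 2*O))
D = 4 (D = 4*(4 - 3) = 4*1 = 4)
D*V(-9, 8) = 4*(3 - 3*8 - 2*(-9)² + 5*(-9) - 9*8) = 4*(3 - 24 - 2*81 - 45 - 72) = 4*(3 - 24 - 162 - 45 - 72) = 4*(-300) = -1200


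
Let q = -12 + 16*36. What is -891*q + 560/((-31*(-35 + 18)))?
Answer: -264829588/527 ≈ -5.0252e+5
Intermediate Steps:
q = 564 (q = -12 + 576 = 564)
-891*q + 560/((-31*(-35 + 18))) = -891/(1/564) + 560/((-31*(-35 + 18))) = -891/1/564 + 560/((-31*(-17))) = -891*564 + 560/527 = -502524 + 560*(1/527) = -502524 + 560/527 = -264829588/527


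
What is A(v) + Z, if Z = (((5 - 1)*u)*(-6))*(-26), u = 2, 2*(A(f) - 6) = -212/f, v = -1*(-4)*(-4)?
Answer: 10085/8 ≈ 1260.6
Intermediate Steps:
v = -16 (v = 4*(-4) = -16)
A(f) = 6 - 106/f (A(f) = 6 + (-212/f)/2 = 6 - 106/f)
Z = 1248 (Z = (((5 - 1)*2)*(-6))*(-26) = ((4*2)*(-6))*(-26) = (8*(-6))*(-26) = -48*(-26) = 1248)
A(v) + Z = (6 - 106/(-16)) + 1248 = (6 - 106*(-1/16)) + 1248 = (6 + 53/8) + 1248 = 101/8 + 1248 = 10085/8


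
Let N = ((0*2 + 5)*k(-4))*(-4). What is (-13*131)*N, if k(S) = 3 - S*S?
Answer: -442780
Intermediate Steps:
k(S) = 3 - S**2
N = 260 (N = ((0*2 + 5)*(3 - 1*(-4)**2))*(-4) = ((0 + 5)*(3 - 1*16))*(-4) = (5*(3 - 16))*(-4) = (5*(-13))*(-4) = -65*(-4) = 260)
(-13*131)*N = -13*131*260 = -1703*260 = -442780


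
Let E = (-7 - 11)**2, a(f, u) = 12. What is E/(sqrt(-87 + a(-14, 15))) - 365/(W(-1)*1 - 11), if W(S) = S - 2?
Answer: 365/14 - 108*I*sqrt(3)/5 ≈ 26.071 - 37.412*I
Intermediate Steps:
W(S) = -2 + S
E = 324 (E = (-18)**2 = 324)
E/(sqrt(-87 + a(-14, 15))) - 365/(W(-1)*1 - 11) = 324/(sqrt(-87 + 12)) - 365/((-2 - 1)*1 - 11) = 324/(sqrt(-75)) - 365/(-3*1 - 11) = 324/((5*I*sqrt(3))) - 365/(-3 - 11) = 324*(-I*sqrt(3)/15) - 365/(-14) = -108*I*sqrt(3)/5 - 365*(-1/14) = -108*I*sqrt(3)/5 + 365/14 = 365/14 - 108*I*sqrt(3)/5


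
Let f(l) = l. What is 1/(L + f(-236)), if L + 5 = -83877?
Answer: -1/84118 ≈ -1.1888e-5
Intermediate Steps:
L = -83882 (L = -5 - 83877 = -83882)
1/(L + f(-236)) = 1/(-83882 - 236) = 1/(-84118) = -1/84118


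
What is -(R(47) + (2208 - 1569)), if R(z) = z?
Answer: -686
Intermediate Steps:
-(R(47) + (2208 - 1569)) = -(47 + (2208 - 1569)) = -(47 + 639) = -1*686 = -686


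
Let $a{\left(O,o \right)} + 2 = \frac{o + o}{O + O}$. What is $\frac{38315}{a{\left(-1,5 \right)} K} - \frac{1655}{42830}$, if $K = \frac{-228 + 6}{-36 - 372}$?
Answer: $- \frac{22318113449}{2218594} \approx -10060.0$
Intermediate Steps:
$a{\left(O,o \right)} = -2 + \frac{o}{O}$ ($a{\left(O,o \right)} = -2 + \frac{o + o}{O + O} = -2 + \frac{2 o}{2 O} = -2 + 2 o \frac{1}{2 O} = -2 + \frac{o}{O}$)
$K = \frac{37}{68}$ ($K = - \frac{222}{-408} = \left(-222\right) \left(- \frac{1}{408}\right) = \frac{37}{68} \approx 0.54412$)
$\frac{38315}{a{\left(-1,5 \right)} K} - \frac{1655}{42830} = \frac{38315}{\left(-2 + \frac{5}{-1}\right) \frac{37}{68}} - \frac{1655}{42830} = \frac{38315}{\left(-2 + 5 \left(-1\right)\right) \frac{37}{68}} - \frac{331}{8566} = \frac{38315}{\left(-2 - 5\right) \frac{37}{68}} - \frac{331}{8566} = \frac{38315}{\left(-7\right) \frac{37}{68}} - \frac{331}{8566} = \frac{38315}{- \frac{259}{68}} - \frac{331}{8566} = 38315 \left(- \frac{68}{259}\right) - \frac{331}{8566} = - \frac{2605420}{259} - \frac{331}{8566} = - \frac{22318113449}{2218594}$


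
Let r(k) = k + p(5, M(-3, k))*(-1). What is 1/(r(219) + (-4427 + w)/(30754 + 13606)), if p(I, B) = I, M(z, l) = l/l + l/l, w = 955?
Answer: 5545/1186196 ≈ 0.0046746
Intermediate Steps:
M(z, l) = 2 (M(z, l) = 1 + 1 = 2)
r(k) = -5 + k (r(k) = k + 5*(-1) = k - 5 = -5 + k)
1/(r(219) + (-4427 + w)/(30754 + 13606)) = 1/((-5 + 219) + (-4427 + 955)/(30754 + 13606)) = 1/(214 - 3472/44360) = 1/(214 - 3472*1/44360) = 1/(214 - 434/5545) = 1/(1186196/5545) = 5545/1186196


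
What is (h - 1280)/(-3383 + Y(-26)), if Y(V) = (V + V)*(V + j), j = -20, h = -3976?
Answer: 5256/991 ≈ 5.3037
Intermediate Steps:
Y(V) = 2*V*(-20 + V) (Y(V) = (V + V)*(V - 20) = (2*V)*(-20 + V) = 2*V*(-20 + V))
(h - 1280)/(-3383 + Y(-26)) = (-3976 - 1280)/(-3383 + 2*(-26)*(-20 - 26)) = -5256/(-3383 + 2*(-26)*(-46)) = -5256/(-3383 + 2392) = -5256/(-991) = -5256*(-1/991) = 5256/991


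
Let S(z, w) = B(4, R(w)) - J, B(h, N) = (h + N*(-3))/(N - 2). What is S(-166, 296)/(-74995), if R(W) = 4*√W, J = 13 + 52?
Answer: 16089/17743817 + 4*√74/88719085 ≈ 0.00090713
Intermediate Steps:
J = 65
B(h, N) = (h - 3*N)/(-2 + N)
S(z, w) = -65 + (4 - 12*√w)/(-2 + 4*√w) (S(z, w) = (4 - 12*√w)/(-2 + 4*√w) - 1*65 = (4 - 12*√w)/(-2 + 4*√w) - 65 = -65 + (4 - 12*√w)/(-2 + 4*√w))
S(-166, 296)/(-74995) = ((67 - 272*√74)/(-1 + 2*√296))/(-74995) = ((67 - 272*√74)/(-1 + 2*(2*√74)))*(-1/74995) = ((67 - 272*√74)/(-1 + 4*√74))*(-1/74995) = -(67 - 272*√74)/(74995*(-1 + 4*√74))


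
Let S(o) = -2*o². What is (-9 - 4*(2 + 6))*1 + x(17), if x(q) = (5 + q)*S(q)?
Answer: -12757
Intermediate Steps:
x(q) = -2*q²*(5 + q) (x(q) = (5 + q)*(-2*q²) = -2*q²*(5 + q))
(-9 - 4*(2 + 6))*1 + x(17) = (-9 - 4*(2 + 6))*1 + 2*17²*(-5 - 1*17) = (-9 - 4*8)*1 + 2*289*(-5 - 17) = (-9 - 32)*1 + 2*289*(-22) = -41*1 - 12716 = -41 - 12716 = -12757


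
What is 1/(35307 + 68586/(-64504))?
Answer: 32252/1138687071 ≈ 2.8324e-5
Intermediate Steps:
1/(35307 + 68586/(-64504)) = 1/(35307 + 68586*(-1/64504)) = 1/(35307 - 34293/32252) = 1/(1138687071/32252) = 32252/1138687071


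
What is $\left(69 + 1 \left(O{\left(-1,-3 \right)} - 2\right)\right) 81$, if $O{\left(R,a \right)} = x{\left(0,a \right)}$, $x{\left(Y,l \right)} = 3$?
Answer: $5670$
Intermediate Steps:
$O{\left(R,a \right)} = 3$
$\left(69 + 1 \left(O{\left(-1,-3 \right)} - 2\right)\right) 81 = \left(69 + 1 \left(3 - 2\right)\right) 81 = \left(69 + 1 \cdot 1\right) 81 = \left(69 + 1\right) 81 = 70 \cdot 81 = 5670$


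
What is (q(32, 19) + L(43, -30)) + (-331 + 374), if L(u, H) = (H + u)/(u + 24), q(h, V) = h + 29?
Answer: 6981/67 ≈ 104.19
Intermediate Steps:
q(h, V) = 29 + h
L(u, H) = (H + u)/(24 + u)
(q(32, 19) + L(43, -30)) + (-331 + 374) = ((29 + 32) + (-30 + 43)/(24 + 43)) + (-331 + 374) = (61 + 13/67) + 43 = 4100/67 + 43 = 6981/67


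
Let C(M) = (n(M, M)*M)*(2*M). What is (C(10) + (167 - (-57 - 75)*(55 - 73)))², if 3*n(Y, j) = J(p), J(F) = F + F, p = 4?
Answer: 25270729/9 ≈ 2.8079e+6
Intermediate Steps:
J(F) = 2*F
n(Y, j) = 8/3 (n(Y, j) = (2*4)/3 = (⅓)*8 = 8/3)
C(M) = 16*M²/3 (C(M) = (8*M/3)*(2*M) = 16*M²/3)
(C(10) + (167 - (-57 - 75)*(55 - 73)))² = ((16/3)*10² + (167 - (-57 - 75)*(55 - 73)))² = ((16/3)*100 + (167 - (-132)*(-18)))² = (1600/3 + (167 - 1*2376))² = (1600/3 + (167 - 2376))² = (1600/3 - 2209)² = (-5027/3)² = 25270729/9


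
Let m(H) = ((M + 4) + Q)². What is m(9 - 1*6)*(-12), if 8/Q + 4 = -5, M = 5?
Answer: -21316/27 ≈ -789.48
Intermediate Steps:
Q = -8/9 (Q = 8/(-4 - 5) = 8/(-9) = 8*(-⅑) = -8/9 ≈ -0.88889)
m(H) = 5329/81 (m(H) = ((5 + 4) - 8/9)² = (9 - 8/9)² = (73/9)² = 5329/81)
m(9 - 1*6)*(-12) = (5329/81)*(-12) = -21316/27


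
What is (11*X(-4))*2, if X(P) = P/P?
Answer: 22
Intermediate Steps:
X(P) = 1
(11*X(-4))*2 = (11*1)*2 = 11*2 = 22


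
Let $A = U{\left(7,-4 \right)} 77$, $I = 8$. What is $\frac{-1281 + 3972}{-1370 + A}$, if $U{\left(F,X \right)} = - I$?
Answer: $- \frac{897}{662} \approx -1.355$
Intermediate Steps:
$U{\left(F,X \right)} = -8$ ($U{\left(F,X \right)} = \left(-1\right) 8 = -8$)
$A = -616$ ($A = \left(-8\right) 77 = -616$)
$\frac{-1281 + 3972}{-1370 + A} = \frac{-1281 + 3972}{-1370 - 616} = \frac{2691}{-1986} = 2691 \left(- \frac{1}{1986}\right) = - \frac{897}{662}$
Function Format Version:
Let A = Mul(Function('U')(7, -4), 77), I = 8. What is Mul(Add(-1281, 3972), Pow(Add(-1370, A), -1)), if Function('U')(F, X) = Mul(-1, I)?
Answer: Rational(-897, 662) ≈ -1.3550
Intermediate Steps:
Function('U')(F, X) = -8 (Function('U')(F, X) = Mul(-1, 8) = -8)
A = -616 (A = Mul(-8, 77) = -616)
Mul(Add(-1281, 3972), Pow(Add(-1370, A), -1)) = Mul(Add(-1281, 3972), Pow(Add(-1370, -616), -1)) = Mul(2691, Pow(-1986, -1)) = Mul(2691, Rational(-1, 1986)) = Rational(-897, 662)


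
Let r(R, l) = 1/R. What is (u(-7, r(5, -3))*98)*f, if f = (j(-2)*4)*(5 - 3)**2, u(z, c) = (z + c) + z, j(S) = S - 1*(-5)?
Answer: -324576/5 ≈ -64915.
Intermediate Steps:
j(S) = 5 + S (j(S) = S + 5 = 5 + S)
u(z, c) = c + 2*z (u(z, c) = (c + z) + z = c + 2*z)
f = 48 (f = ((5 - 2)*4)*(5 - 3)**2 = (3*4)*2**2 = 12*4 = 48)
(u(-7, r(5, -3))*98)*f = ((1/5 + 2*(-7))*98)*48 = ((1/5 - 14)*98)*48 = -69/5*98*48 = -6762/5*48 = -324576/5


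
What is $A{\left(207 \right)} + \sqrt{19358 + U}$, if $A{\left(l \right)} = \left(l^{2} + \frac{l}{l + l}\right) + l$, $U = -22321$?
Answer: $\frac{86113}{2} + i \sqrt{2963} \approx 43057.0 + 54.433 i$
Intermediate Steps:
$A{\left(l \right)} = \frac{1}{2} + l + l^{2}$ ($A{\left(l \right)} = \left(l^{2} + \frac{l}{2 l}\right) + l = \left(l^{2} + \frac{1}{2 l} l\right) + l = \left(l^{2} + \frac{1}{2}\right) + l = \left(\frac{1}{2} + l^{2}\right) + l = \frac{1}{2} + l + l^{2}$)
$A{\left(207 \right)} + \sqrt{19358 + U} = \left(\frac{1}{2} + 207 + 207^{2}\right) + \sqrt{19358 - 22321} = \left(\frac{1}{2} + 207 + 42849\right) + \sqrt{-2963} = \frac{86113}{2} + i \sqrt{2963}$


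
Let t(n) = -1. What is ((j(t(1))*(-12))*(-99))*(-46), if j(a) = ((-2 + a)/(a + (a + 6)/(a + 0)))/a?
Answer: 27324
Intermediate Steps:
j(a) = (-2 + a)/(a*(a + (6 + a)/a)) (j(a) = ((-2 + a)/(a + (6 + a)/a))/a = (-2 + a)/(a*(a + (6 + a)/a)))
((j(t(1))*(-12))*(-99))*(-46) = ((((-2 - 1)/(6 - 1 + (-1)**2))*(-12))*(-99))*(-46) = (((-3/(6 - 1 + 1))*(-12))*(-99))*(-46) = (((-3/6)*(-12))*(-99))*(-46) = ((((1/6)*(-3))*(-12))*(-99))*(-46) = (-1/2*(-12)*(-99))*(-46) = (6*(-99))*(-46) = -594*(-46) = 27324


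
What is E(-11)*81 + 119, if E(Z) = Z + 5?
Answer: -367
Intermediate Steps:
E(Z) = 5 + Z
E(-11)*81 + 119 = (5 - 11)*81 + 119 = -6*81 + 119 = -486 + 119 = -367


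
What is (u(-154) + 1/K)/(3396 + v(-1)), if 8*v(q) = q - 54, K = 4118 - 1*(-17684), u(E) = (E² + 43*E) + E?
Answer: 1477303524/295558813 ≈ 4.9983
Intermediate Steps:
u(E) = E² + 44*E
K = 21802 (K = 4118 + 17684 = 21802)
v(q) = -27/4 + q/8 (v(q) = (q - 54)/8 = (-54 + q)/8 = -27/4 + q/8)
(u(-154) + 1/K)/(3396 + v(-1)) = (-154*(44 - 154) + 1/21802)/(3396 + (-27/4 + (⅛)*(-1))) = (-154*(-110) + 1/21802)/(3396 + (-27/4 - ⅛)) = (16940 + 1/21802)/(3396 - 55/8) = 369325881/(21802*(27113/8)) = (369325881/21802)*(8/27113) = 1477303524/295558813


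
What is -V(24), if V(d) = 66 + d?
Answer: -90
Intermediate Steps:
-V(24) = -(66 + 24) = -1*90 = -90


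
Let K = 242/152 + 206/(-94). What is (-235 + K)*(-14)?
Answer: 5890927/1786 ≈ 3298.4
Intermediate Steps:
K = -2141/3572 (K = 242*(1/152) + 206*(-1/94) = 121/76 - 103/47 = -2141/3572 ≈ -0.59938)
(-235 + K)*(-14) = (-235 - 2141/3572)*(-14) = -841561/3572*(-14) = 5890927/1786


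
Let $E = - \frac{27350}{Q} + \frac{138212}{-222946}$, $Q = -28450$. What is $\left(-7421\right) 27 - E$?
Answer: $- \frac{12708927180696}{63428137} \approx -2.0037 \cdot 10^{5}$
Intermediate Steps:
$E = \frac{21654417}{63428137}$ ($E = - \frac{27350}{-28450} + \frac{138212}{-222946} = \left(-27350\right) \left(- \frac{1}{28450}\right) + 138212 \left(- \frac{1}{222946}\right) = \frac{547}{569} - \frac{69106}{111473} = \frac{21654417}{63428137} \approx 0.3414$)
$\left(-7421\right) 27 - E = \left(-7421\right) 27 - \frac{21654417}{63428137} = -200367 - \frac{21654417}{63428137} = - \frac{12708927180696}{63428137}$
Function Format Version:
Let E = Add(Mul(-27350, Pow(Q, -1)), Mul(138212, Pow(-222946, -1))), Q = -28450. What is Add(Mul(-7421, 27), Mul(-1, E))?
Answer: Rational(-12708927180696, 63428137) ≈ -2.0037e+5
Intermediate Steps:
E = Rational(21654417, 63428137) (E = Add(Mul(-27350, Pow(-28450, -1)), Mul(138212, Pow(-222946, -1))) = Add(Mul(-27350, Rational(-1, 28450)), Mul(138212, Rational(-1, 222946))) = Add(Rational(547, 569), Rational(-69106, 111473)) = Rational(21654417, 63428137) ≈ 0.34140)
Add(Mul(-7421, 27), Mul(-1, E)) = Add(Mul(-7421, 27), Mul(-1, Rational(21654417, 63428137))) = Add(-200367, Rational(-21654417, 63428137)) = Rational(-12708927180696, 63428137)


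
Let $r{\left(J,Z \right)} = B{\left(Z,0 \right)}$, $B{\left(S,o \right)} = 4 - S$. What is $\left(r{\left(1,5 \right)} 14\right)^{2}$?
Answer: $196$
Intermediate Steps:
$r{\left(J,Z \right)} = 4 - Z$
$\left(r{\left(1,5 \right)} 14\right)^{2} = \left(\left(4 - 5\right) 14\right)^{2} = \left(\left(-1\right) 14\right)^{2} = \left(-14\right)^{2} = 196$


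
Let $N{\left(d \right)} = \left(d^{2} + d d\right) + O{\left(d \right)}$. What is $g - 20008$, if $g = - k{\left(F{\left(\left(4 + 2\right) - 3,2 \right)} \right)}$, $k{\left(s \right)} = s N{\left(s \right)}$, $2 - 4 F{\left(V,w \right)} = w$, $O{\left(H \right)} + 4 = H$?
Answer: $-20008$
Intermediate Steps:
$O{\left(H \right)} = -4 + H$
$N{\left(d \right)} = -4 + d + 2 d^{2}$ ($N{\left(d \right)} = \left(d^{2} + d d\right) + \left(-4 + d\right) = \left(d^{2} + d^{2}\right) + \left(-4 + d\right) = 2 d^{2} + \left(-4 + d\right) = -4 + d + 2 d^{2}$)
$F{\left(V,w \right)} = \frac{1}{2} - \frac{w}{4}$
$k{\left(s \right)} = s \left(-4 + s + 2 s^{2}\right)$
$g = 0$ ($g = - \left(\frac{1}{2} - \frac{1}{2}\right) \left(-4 + \left(\frac{1}{2} - \frac{1}{2}\right) + 2 \left(\frac{1}{2} - \frac{1}{2}\right)^{2}\right) = - 0 \left(-4 + 0 + 2 \cdot 0^{2}\right) = - 0 \left(-4 + 0 + 2 \cdot 0\right) = - 0 \left(-4 + 0 + 0\right) = - 0 \left(-4\right) = \left(-1\right) 0 = 0$)
$g - 20008 = 0 - 20008 = -20008$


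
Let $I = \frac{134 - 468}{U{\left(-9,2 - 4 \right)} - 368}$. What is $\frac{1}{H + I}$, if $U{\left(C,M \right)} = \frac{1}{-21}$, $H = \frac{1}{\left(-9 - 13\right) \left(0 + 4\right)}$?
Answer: $\frac{680152}{609503} \approx 1.1159$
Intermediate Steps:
$H = - \frac{1}{88}$ ($H = \frac{1}{\left(-22\right) 4} = \frac{1}{-88} = - \frac{1}{88} \approx -0.011364$)
$U{\left(C,M \right)} = - \frac{1}{21}$
$I = \frac{7014}{7729}$ ($I = \frac{134 - 468}{- \frac{1}{21} - 368} = - \frac{334}{- \frac{7729}{21}} = \left(-334\right) \left(- \frac{21}{7729}\right) = \frac{7014}{7729} \approx 0.90749$)
$\frac{1}{H + I} = \frac{1}{- \frac{1}{88} + \frac{7014}{7729}} = \frac{1}{\frac{609503}{680152}} = \frac{680152}{609503}$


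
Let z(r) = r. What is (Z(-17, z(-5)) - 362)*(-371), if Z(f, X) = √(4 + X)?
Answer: 134302 - 371*I ≈ 1.343e+5 - 371.0*I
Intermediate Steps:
(Z(-17, z(-5)) - 362)*(-371) = (√(4 - 5) - 362)*(-371) = (√(-1) - 362)*(-371) = (I - 362)*(-371) = (-362 + I)*(-371) = 134302 - 371*I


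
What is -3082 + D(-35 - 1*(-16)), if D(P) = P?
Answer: -3101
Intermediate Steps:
-3082 + D(-35 - 1*(-16)) = -3082 + (-35 - 1*(-16)) = -3082 + (-35 + 16) = -3082 - 19 = -3101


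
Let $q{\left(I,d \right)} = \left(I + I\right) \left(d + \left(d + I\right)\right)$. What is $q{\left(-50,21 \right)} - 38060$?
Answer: $-37260$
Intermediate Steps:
$q{\left(I,d \right)} = 2 I \left(I + 2 d\right)$ ($q{\left(I,d \right)} = 2 I \left(d + \left(I + d\right)\right) = 2 I \left(I + 2 d\right)$)
$q{\left(-50,21 \right)} - 38060 = 2 \left(-50\right) \left(-50 + 2 \cdot 21\right) - 38060 = 2 \left(-50\right) \left(-50 + 42\right) - 38060 = 2 \left(-50\right) \left(-8\right) - 38060 = 800 - 38060 = -37260$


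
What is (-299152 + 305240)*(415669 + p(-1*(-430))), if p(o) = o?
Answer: 2533210712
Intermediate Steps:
(-299152 + 305240)*(415669 + p(-1*(-430))) = (-299152 + 305240)*(415669 - 1*(-430)) = 6088*(415669 + 430) = 6088*416099 = 2533210712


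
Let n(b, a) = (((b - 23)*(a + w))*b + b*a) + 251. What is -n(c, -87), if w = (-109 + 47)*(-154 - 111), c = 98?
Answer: -120112775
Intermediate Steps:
w = 16430 (w = -62*(-265) = 16430)
n(b, a) = 251 + a*b + b*(-23 + b)*(16430 + a) (n(b, a) = (((b - 23)*(a + 16430))*b + b*a) + 251 = (((-23 + b)*(16430 + a))*b + a*b) + 251 = (b*(-23 + b)*(16430 + a) + a*b) + 251 = (a*b + b*(-23 + b)*(16430 + a)) + 251 = 251 + a*b + b*(-23 + b)*(16430 + a))
-n(c, -87) = -(251 - 377890*98 + 16430*98² - 87*98² - 22*(-87)*98) = -(251 - 37033220 + 16430*9604 - 87*9604 + 187572) = -(251 - 37033220 + 157793720 - 835548 + 187572) = -1*120112775 = -120112775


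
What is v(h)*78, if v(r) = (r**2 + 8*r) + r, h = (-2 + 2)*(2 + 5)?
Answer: 0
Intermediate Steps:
h = 0 (h = 0*7 = 0)
v(r) = r**2 + 9*r
v(h)*78 = (0*(9 + 0))*78 = (0*9)*78 = 0*78 = 0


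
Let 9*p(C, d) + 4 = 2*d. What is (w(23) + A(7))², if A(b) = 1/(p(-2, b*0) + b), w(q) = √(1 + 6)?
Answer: 24448/3481 + 18*√7/59 ≈ 7.8304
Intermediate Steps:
w(q) = √7
p(C, d) = -4/9 + 2*d/9 (p(C, d) = -4/9 + (2*d)/9 = -4/9 + 2*d/9)
A(b) = 1/(-4/9 + b) (A(b) = 1/((-4/9 + 2*(b*0)/9) + b) = 1/((-4/9 + (2/9)*0) + b) = 1/((-4/9 + 0) + b) = 1/(-4/9 + b))
(w(23) + A(7))² = (√7 + 9/(-4 + 9*7))² = (√7 + 9/(-4 + 63))² = (√7 + 9/59)² = (9/59 + √7)²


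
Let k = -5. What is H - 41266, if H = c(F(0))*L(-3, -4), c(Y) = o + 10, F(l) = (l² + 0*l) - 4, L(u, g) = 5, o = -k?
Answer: -41191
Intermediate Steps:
o = 5 (o = -1*(-5) = 5)
F(l) = -4 + l² (F(l) = (l² + 0) - 4 = l² - 4 = -4 + l²)
c(Y) = 15 (c(Y) = 5 + 10 = 15)
H = 75 (H = 15*5 = 75)
H - 41266 = 75 - 41266 = -41191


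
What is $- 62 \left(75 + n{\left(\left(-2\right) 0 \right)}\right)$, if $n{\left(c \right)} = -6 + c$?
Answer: $-4278$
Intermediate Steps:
$- 62 \left(75 + n{\left(\left(-2\right) 0 \right)}\right) = - 62 \left(75 - 6\right) = \left(-62\right) 69 = -4278$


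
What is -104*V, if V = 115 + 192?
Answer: -31928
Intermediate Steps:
V = 307
-104*V = -104*307 = -31928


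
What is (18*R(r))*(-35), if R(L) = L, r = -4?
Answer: 2520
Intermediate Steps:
(18*R(r))*(-35) = (18*(-4))*(-35) = -72*(-35) = 2520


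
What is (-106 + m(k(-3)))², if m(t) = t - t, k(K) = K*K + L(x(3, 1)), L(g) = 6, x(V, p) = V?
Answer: 11236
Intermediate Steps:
k(K) = 6 + K² (k(K) = K*K + 6 = K² + 6 = 6 + K²)
m(t) = 0
(-106 + m(k(-3)))² = (-106 + 0)² = (-106)² = 11236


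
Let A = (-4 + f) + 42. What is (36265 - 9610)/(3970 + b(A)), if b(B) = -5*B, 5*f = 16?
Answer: 26655/3764 ≈ 7.0816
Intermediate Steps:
f = 16/5 (f = (⅕)*16 = 16/5 ≈ 3.2000)
A = 206/5 (A = (-4 + 16/5) + 42 = -⅘ + 42 = 206/5 ≈ 41.200)
(36265 - 9610)/(3970 + b(A)) = (36265 - 9610)/(3970 - 5*206/5) = 26655/(3970 - 206) = 26655/3764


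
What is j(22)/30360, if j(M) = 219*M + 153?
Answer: 1657/10120 ≈ 0.16374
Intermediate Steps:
j(M) = 153 + 219*M
j(22)/30360 = (153 + 219*22)/30360 = (153 + 4818)*(1/30360) = 4971*(1/30360) = 1657/10120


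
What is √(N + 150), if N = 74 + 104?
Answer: 2*√82 ≈ 18.111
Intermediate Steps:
N = 178
√(N + 150) = √(178 + 150) = √328 = 2*√82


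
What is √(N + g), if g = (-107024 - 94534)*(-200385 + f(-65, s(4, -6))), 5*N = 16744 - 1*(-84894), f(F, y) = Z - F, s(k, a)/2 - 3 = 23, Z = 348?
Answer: √1007649417590/5 ≈ 2.0076e+5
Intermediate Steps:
s(k, a) = 52 (s(k, a) = 6 + 2*23 = 6 + 46 = 52)
f(F, y) = 348 - F
N = 101638/5 (N = (16744 - 1*(-84894))/5 = (16744 + 84894)/5 = (⅕)*101638 = 101638/5 ≈ 20328.)
g = 40305956376 (g = (-107024 - 94534)*(-200385 + (348 - 1*(-65))) = -201558*(-200385 + (348 + 65)) = -201558*(-200385 + 413) = -201558*(-199972) = 40305956376)
√(N + g) = √(101638/5 + 40305956376) = √(201529883518/5) = √1007649417590/5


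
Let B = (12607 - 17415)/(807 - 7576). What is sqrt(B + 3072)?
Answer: 2*sqrt(35197405586)/6769 ≈ 55.432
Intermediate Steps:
B = 4808/6769 (B = -4808/(-6769) = -4808*(-1/6769) = 4808/6769 ≈ 0.71030)
sqrt(B + 3072) = sqrt(4808/6769 + 3072) = sqrt(20799176/6769) = 2*sqrt(35197405586)/6769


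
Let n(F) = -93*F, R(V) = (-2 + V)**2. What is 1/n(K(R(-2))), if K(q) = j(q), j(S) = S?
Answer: -1/1488 ≈ -0.00067204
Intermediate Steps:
K(q) = q
1/n(K(R(-2))) = 1/(-93*(-2 - 2)**2) = 1/(-93*(-4)**2) = 1/(-93*16) = 1/(-1488) = -1/1488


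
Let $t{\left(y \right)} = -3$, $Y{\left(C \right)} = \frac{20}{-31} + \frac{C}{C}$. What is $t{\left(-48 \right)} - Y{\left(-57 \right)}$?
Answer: $- \frac{104}{31} \approx -3.3548$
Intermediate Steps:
$Y{\left(C \right)} = \frac{11}{31}$ ($Y{\left(C \right)} = 20 \left(- \frac{1}{31}\right) + 1 = - \frac{20}{31} + 1 = \frac{11}{31}$)
$t{\left(-48 \right)} - Y{\left(-57 \right)} = -3 - \frac{11}{31} = - \frac{104}{31}$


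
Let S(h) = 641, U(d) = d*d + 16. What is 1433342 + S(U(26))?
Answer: 1433983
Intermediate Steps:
U(d) = 16 + d² (U(d) = d² + 16 = 16 + d²)
1433342 + S(U(26)) = 1433342 + 641 = 1433983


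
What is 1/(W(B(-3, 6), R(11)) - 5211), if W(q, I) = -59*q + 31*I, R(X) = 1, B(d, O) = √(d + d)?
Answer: I/(-5180*I + 59*√6) ≈ -0.0001929 + 5.3818e-6*I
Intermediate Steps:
B(d, O) = √2*√d (B(d, O) = √(2*d) = √2*√d)
1/(W(B(-3, 6), R(11)) - 5211) = 1/((-59*√2*√(-3) + 31*1) - 5211) = 1/((-59*√2*I*√3 + 31) - 5211) = 1/((-59*I*√6 + 31) - 5211) = 1/((31 - 59*I*√6) - 5211) = 1/(-5180 - 59*I*√6)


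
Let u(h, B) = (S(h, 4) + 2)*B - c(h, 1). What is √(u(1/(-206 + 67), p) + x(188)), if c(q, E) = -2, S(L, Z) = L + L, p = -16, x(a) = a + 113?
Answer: 3*√582271/139 ≈ 16.469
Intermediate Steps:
x(a) = 113 + a
S(L, Z) = 2*L
u(h, B) = 2 + B*(2 + 2*h) (u(h, B) = (2*h + 2)*B - 1*(-2) = (2 + 2*h)*B + 2 = B*(2 + 2*h) + 2 = 2 + B*(2 + 2*h))
√(u(1/(-206 + 67), p) + x(188)) = √((2 + 2*(-16) + 2*(-16)/(-206 + 67)) + (113 + 188)) = √((2 - 32 + 2*(-16)/(-139)) + 301) = √((2 - 32 + 2*(-16)*(-1/139)) + 301) = √((2 - 32 + 32/139) + 301) = √(-4138/139 + 301) = √(37701/139) = 3*√582271/139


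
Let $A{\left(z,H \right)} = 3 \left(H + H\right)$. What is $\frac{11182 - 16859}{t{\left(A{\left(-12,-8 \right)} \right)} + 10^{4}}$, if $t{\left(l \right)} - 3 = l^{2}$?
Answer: $- \frac{5677}{12307} \approx -0.46128$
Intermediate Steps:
$A{\left(z,H \right)} = 6 H$ ($A{\left(z,H \right)} = 3 \cdot 2 H = 6 H$)
$t{\left(l \right)} = 3 + l^{2}$
$\frac{11182 - 16859}{t{\left(A{\left(-12,-8 \right)} \right)} + 10^{4}} = \frac{11182 - 16859}{\left(3 + \left(6 \left(-8\right)\right)^{2}\right) + 10^{4}} = - \frac{5677}{\left(3 + \left(-48\right)^{2}\right) + 10000} = - \frac{5677}{\left(3 + 2304\right) + 10000} = - \frac{5677}{2307 + 10000} = - \frac{5677}{12307}$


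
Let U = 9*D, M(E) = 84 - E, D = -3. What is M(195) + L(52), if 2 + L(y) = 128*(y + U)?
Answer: 3087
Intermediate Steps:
U = -27 (U = 9*(-3) = -27)
L(y) = -3458 + 128*y (L(y) = -2 + 128*(y - 27) = -2 + 128*(-27 + y) = -2 + (-3456 + 128*y) = -3458 + 128*y)
M(195) + L(52) = (84 - 1*195) + (-3458 + 128*52) = (84 - 195) + (-3458 + 6656) = -111 + 3198 = 3087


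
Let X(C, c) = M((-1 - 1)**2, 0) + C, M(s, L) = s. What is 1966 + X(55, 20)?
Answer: 2025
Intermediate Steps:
X(C, c) = 4 + C (X(C, c) = (-1 - 1)**2 + C = (-2)**2 + C = 4 + C)
1966 + X(55, 20) = 1966 + (4 + 55) = 1966 + 59 = 2025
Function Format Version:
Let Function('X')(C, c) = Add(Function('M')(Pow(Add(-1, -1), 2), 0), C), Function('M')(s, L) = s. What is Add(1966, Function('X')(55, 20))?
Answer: 2025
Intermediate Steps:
Function('X')(C, c) = Add(4, C) (Function('X')(C, c) = Add(Pow(Add(-1, -1), 2), C) = Add(Pow(-2, 2), C) = Add(4, C))
Add(1966, Function('X')(55, 20)) = Add(1966, Add(4, 55)) = Add(1966, 59) = 2025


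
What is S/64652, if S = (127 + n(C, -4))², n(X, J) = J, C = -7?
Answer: 15129/64652 ≈ 0.23401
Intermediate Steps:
S = 15129 (S = (127 - 4)² = 123² = 15129)
S/64652 = 15129/64652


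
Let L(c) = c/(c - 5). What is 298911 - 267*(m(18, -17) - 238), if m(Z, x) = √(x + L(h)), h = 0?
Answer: 362457 - 267*I*√17 ≈ 3.6246e+5 - 1100.9*I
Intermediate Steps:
L(c) = c/(-5 + c)
m(Z, x) = √x (m(Z, x) = √(x + 0/(-5 + 0)) = √(x + 0/(-5)) = √(x + 0*(-⅕)) = √(x + 0) = √x)
298911 - 267*(m(18, -17) - 238) = 298911 - 267*(√(-17) - 238) = 298911 - 267*(I*√17 - 238) = 298911 - 267*(-238 + I*√17) = 298911 - (-63546 + 267*I*√17) = 298911 + (63546 - 267*I*√17) = 362457 - 267*I*√17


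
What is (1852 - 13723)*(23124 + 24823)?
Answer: -569178837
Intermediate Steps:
(1852 - 13723)*(23124 + 24823) = -11871*47947 = -569178837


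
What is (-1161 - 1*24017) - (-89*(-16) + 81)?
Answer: -26683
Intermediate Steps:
(-1161 - 1*24017) - (-89*(-16) + 81) = (-1161 - 24017) - (1424 + 81) = -25178 - 1*1505 = -25178 - 1505 = -26683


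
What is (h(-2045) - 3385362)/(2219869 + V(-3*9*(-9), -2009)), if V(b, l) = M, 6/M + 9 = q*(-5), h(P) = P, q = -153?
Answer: -426813282/279703495 ≈ -1.5259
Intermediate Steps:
M = 1/126 (M = 6/(-9 - 153*(-5)) = 6/(-9 + 765) = 6/756 = 6*(1/756) = 1/126 ≈ 0.0079365)
V(b, l) = 1/126
(h(-2045) - 3385362)/(2219869 + V(-3*9*(-9), -2009)) = (-2045 - 3385362)/(2219869 + 1/126) = -3387407/279703495/126 = -3387407*126/279703495 = -426813282/279703495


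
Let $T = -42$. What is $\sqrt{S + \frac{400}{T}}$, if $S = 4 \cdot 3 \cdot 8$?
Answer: $\frac{2 \sqrt{9534}}{21} \approx 9.2993$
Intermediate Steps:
$S = 96$ ($S = 12 \cdot 8 = 96$)
$\sqrt{S + \frac{400}{T}} = \sqrt{96 + \frac{400}{-42}} = \sqrt{96 + 400 \left(- \frac{1}{42}\right)} = \sqrt{96 - \frac{200}{21}} = \sqrt{\frac{1816}{21}} = \frac{2 \sqrt{9534}}{21}$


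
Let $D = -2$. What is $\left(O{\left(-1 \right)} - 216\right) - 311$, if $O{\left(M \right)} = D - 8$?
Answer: $-537$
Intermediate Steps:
$O{\left(M \right)} = -10$ ($O{\left(M \right)} = -2 - 8 = -10$)
$\left(O{\left(-1 \right)} - 216\right) - 311 = \left(-10 - 216\right) - 311 = -226 - 311 = -537$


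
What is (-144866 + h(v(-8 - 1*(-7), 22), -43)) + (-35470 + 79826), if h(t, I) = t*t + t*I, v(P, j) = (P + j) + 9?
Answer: -100900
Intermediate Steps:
v(P, j) = 9 + P + j
h(t, I) = t² + I*t
(-144866 + h(v(-8 - 1*(-7), 22), -43)) + (-35470 + 79826) = (-144866 + (9 + (-8 - 1*(-7)) + 22)*(-43 + (9 + (-8 - 1*(-7)) + 22))) + (-35470 + 79826) = (-144866 + (9 + (-8 + 7) + 22)*(-43 + (9 + (-8 + 7) + 22))) + 44356 = (-144866 + (9 - 1 + 22)*(-43 + (9 - 1 + 22))) + 44356 = (-144866 + 30*(-43 + 30)) + 44356 = (-144866 + 30*(-13)) + 44356 = (-144866 - 390) + 44356 = -145256 + 44356 = -100900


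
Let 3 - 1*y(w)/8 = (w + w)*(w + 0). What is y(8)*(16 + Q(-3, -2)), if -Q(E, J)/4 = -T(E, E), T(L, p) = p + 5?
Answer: -24000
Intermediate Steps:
T(L, p) = 5 + p
Q(E, J) = 20 + 4*E (Q(E, J) = -(-4)*(5 + E) = -4*(-5 - E) = 20 + 4*E)
y(w) = 24 - 16*w² (y(w) = 24 - 8*(w + w)*(w + 0) = 24 - 8*2*w*w = 24 - 16*w²)
y(8)*(16 + Q(-3, -2)) = (24 - 16*8²)*(16 + (20 + 4*(-3))) = (24 - 16*64)*(16 + (20 - 12)) = (24 - 1024)*(16 + 8) = -1000*24 = -24000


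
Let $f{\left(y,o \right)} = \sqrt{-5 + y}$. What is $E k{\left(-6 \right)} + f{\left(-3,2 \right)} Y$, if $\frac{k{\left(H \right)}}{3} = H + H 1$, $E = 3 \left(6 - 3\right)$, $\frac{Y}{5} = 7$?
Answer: $-324 + 70 i \sqrt{2} \approx -324.0 + 98.995 i$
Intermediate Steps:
$Y = 35$ ($Y = 5 \cdot 7 = 35$)
$E = 9$ ($E = 3 \cdot 3 = 9$)
$k{\left(H \right)} = 6 H$ ($k{\left(H \right)} = 3 \left(H + H 1\right) = 3 \left(H + H\right) = 3 \cdot 2 H = 6 H$)
$E k{\left(-6 \right)} + f{\left(-3,2 \right)} Y = 9 \cdot 6 \left(-6\right) + \sqrt{-5 - 3} \cdot 35 = 9 \left(-36\right) + \sqrt{-8} \cdot 35 = -324 + 2 i \sqrt{2} \cdot 35 = -324 + 70 i \sqrt{2}$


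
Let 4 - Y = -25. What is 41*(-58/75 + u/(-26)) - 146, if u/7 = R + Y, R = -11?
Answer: -366989/975 ≈ -376.40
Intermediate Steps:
Y = 29 (Y = 4 - 1*(-25) = 4 + 25 = 29)
u = 126 (u = 7*(-11 + 29) = 7*18 = 126)
41*(-58/75 + u/(-26)) - 146 = 41*(-58/75 + 126/(-26)) - 146 = 41*(-58*1/75 + 126*(-1/26)) - 146 = 41*(-58/75 - 63/13) - 146 = 41*(-5479/975) - 146 = -224639/975 - 146 = -366989/975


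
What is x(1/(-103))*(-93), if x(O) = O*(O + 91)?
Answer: 871596/10609 ≈ 82.156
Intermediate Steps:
x(O) = O*(91 + O)
x(1/(-103))*(-93) = ((1/(-103))*(91 + 1/(-103)))*(-93) = ((1*(-1/103))*(91 + 1*(-1/103)))*(-93) = -(91 - 1/103)/103*(-93) = -1/103*9372/103*(-93) = -9372/10609*(-93) = 871596/10609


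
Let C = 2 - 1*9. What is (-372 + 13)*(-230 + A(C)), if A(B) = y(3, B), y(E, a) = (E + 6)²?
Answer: 53491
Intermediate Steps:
y(E, a) = (6 + E)²
C = -7 (C = 2 - 9 = -7)
A(B) = 81 (A(B) = (6 + 3)² = 9² = 81)
(-372 + 13)*(-230 + A(C)) = (-372 + 13)*(-230 + 81) = -359*(-149) = 53491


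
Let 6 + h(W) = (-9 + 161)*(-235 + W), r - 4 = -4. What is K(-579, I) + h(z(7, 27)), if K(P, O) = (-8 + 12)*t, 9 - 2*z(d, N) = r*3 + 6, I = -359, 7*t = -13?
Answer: -248538/7 ≈ -35505.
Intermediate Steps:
r = 0 (r = 4 - 4 = 0)
t = -13/7 (t = (⅐)*(-13) = -13/7 ≈ -1.8571)
z(d, N) = 3/2 (z(d, N) = 9/2 - (0*3 + 6)/2 = 9/2 - (0 + 6)/2 = 9/2 - ½*6 = 9/2 - 3 = 3/2)
K(P, O) = -52/7 (K(P, O) = (-8 + 12)*(-13/7) = 4*(-13/7) = -52/7)
h(W) = -35726 + 152*W (h(W) = -6 + (-9 + 161)*(-235 + W) = -6 + 152*(-235 + W) = -6 + (-35720 + 152*W) = -35726 + 152*W)
K(-579, I) + h(z(7, 27)) = -52/7 + (-35726 + 152*(3/2)) = -52/7 + (-35726 + 228) = -52/7 - 35498 = -248538/7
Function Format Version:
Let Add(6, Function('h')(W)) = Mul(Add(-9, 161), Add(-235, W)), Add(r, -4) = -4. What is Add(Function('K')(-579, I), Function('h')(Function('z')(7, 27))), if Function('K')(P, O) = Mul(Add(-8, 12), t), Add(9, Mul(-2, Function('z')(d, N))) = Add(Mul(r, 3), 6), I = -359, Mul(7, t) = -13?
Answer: Rational(-248538, 7) ≈ -35505.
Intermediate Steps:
r = 0 (r = Add(4, -4) = 0)
t = Rational(-13, 7) (t = Mul(Rational(1, 7), -13) = Rational(-13, 7) ≈ -1.8571)
Function('z')(d, N) = Rational(3, 2) (Function('z')(d, N) = Add(Rational(9, 2), Mul(Rational(-1, 2), Add(Mul(0, 3), 6))) = Add(Rational(9, 2), Mul(Rational(-1, 2), Add(0, 6))) = Add(Rational(9, 2), Mul(Rational(-1, 2), 6)) = Add(Rational(9, 2), -3) = Rational(3, 2))
Function('K')(P, O) = Rational(-52, 7) (Function('K')(P, O) = Mul(Add(-8, 12), Rational(-13, 7)) = Mul(4, Rational(-13, 7)) = Rational(-52, 7))
Function('h')(W) = Add(-35726, Mul(152, W)) (Function('h')(W) = Add(-6, Mul(Add(-9, 161), Add(-235, W))) = Add(-6, Mul(152, Add(-235, W))) = Add(-6, Add(-35720, Mul(152, W))) = Add(-35726, Mul(152, W)))
Add(Function('K')(-579, I), Function('h')(Function('z')(7, 27))) = Add(Rational(-52, 7), Add(-35726, Mul(152, Rational(3, 2)))) = Add(Rational(-52, 7), Add(-35726, 228)) = Add(Rational(-52, 7), -35498) = Rational(-248538, 7)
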